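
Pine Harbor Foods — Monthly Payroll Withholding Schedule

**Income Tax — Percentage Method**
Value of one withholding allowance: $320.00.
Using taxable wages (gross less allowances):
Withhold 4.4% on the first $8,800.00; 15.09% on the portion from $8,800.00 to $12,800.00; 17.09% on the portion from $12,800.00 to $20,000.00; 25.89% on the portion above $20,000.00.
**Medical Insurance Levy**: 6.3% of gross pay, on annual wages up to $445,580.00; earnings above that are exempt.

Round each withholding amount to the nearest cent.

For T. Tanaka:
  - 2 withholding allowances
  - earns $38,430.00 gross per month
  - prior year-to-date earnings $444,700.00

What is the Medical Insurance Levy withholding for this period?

Medical Insurance Levy: cap $445,580.00 − YTD $444,700.00 = $880.00 subject; 6.3% × $880.00 = $55.44

$55.44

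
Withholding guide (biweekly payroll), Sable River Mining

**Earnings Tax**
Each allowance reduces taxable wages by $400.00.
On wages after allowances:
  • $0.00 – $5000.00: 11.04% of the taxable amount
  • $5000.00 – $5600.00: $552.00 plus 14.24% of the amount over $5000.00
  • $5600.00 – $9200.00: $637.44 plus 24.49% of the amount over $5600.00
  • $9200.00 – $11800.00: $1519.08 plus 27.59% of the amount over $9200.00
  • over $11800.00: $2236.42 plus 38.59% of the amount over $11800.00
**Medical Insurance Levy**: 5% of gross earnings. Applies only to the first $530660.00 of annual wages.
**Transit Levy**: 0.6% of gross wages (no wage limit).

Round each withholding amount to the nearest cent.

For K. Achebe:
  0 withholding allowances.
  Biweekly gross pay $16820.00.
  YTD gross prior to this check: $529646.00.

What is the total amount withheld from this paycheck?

$4325.26

Earnings Tax: taxable = $16820.00
  $2236.42 + 38.59% × ($16820.00 − $11800.00) = $2236.42 + 38.59% × $5020.00 = $4173.64
Medical Insurance Levy: cap $530660.00 − YTD $529646.00 = $1014.00 subject; 5% × $1014.00 = $50.70
Transit Levy: 0.6% × $16820.00 = $100.92
Total: $4173.64 + $50.70 + $100.92 = $4325.26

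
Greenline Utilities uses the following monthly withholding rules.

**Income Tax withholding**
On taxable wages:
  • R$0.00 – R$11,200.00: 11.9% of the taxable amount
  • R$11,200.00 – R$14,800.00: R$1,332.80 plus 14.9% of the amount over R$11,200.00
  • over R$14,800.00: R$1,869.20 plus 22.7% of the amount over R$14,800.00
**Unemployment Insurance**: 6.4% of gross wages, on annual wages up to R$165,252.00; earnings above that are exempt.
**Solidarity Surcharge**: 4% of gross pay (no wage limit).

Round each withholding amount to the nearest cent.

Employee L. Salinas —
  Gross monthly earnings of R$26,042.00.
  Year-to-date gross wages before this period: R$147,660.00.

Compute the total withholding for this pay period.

Income Tax: taxable = R$26,042.00
  R$1,869.20 + 22.7% × (R$26,042.00 − R$14,800.00) = R$1,869.20 + 22.7% × R$11,242.00 = R$4,421.13
Unemployment Insurance: cap R$165,252.00 − YTD R$147,660.00 = R$17,592.00 subject; 6.4% × R$17,592.00 = R$1,125.89
Solidarity Surcharge: 4% × R$26,042.00 = R$1,041.68
Total: R$4,421.13 + R$1,125.89 + R$1,041.68 = R$6,588.70

R$6,588.70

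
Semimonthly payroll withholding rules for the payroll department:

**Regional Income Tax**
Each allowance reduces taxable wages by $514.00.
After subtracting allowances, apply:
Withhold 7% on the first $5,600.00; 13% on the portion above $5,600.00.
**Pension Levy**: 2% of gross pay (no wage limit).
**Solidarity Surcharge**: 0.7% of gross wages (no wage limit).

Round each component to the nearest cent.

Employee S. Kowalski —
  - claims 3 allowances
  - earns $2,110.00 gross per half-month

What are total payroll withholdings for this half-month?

$96.73

Regional Income Tax: taxable = $2,110.00 − 3×$514.00 = $568.00
  7% × $568.00 = $39.76
Pension Levy: 2% × $2,110.00 = $42.20
Solidarity Surcharge: 0.7% × $2,110.00 = $14.77
Total: $39.76 + $42.20 + $14.77 = $96.73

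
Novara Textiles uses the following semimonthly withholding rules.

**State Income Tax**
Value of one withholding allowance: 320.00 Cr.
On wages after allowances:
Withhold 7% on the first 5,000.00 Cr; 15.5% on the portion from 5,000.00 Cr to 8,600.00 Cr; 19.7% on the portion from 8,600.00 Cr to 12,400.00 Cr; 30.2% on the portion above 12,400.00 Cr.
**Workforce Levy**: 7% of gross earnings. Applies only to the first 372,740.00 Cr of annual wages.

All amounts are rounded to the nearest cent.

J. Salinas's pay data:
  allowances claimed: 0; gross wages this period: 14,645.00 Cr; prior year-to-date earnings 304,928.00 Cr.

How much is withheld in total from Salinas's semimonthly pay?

3,359.74 Cr

State Income Tax: taxable = 14,645.00 Cr
  1,656.60 Cr + 30.2% × (14,645.00 Cr − 12,400.00 Cr) = 1,656.60 Cr + 30.2% × 2,245.00 Cr = 2,334.59 Cr
Workforce Levy: 7% × 14,645.00 Cr = 1,025.15 Cr
Total: 2,334.59 Cr + 1,025.15 Cr = 3,359.74 Cr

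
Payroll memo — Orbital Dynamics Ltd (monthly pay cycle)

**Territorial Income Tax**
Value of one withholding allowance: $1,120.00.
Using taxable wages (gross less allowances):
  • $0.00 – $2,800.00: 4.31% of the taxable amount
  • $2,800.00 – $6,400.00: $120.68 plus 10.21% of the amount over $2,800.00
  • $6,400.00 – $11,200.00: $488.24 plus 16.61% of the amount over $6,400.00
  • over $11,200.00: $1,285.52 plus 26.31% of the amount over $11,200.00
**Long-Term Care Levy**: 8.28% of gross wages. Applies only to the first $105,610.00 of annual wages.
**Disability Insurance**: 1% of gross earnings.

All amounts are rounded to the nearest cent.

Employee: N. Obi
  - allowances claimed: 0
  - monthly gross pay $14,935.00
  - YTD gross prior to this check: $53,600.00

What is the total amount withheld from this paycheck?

$3,654.17

Territorial Income Tax: taxable = $14,935.00
  $1,285.52 + 26.31% × ($14,935.00 − $11,200.00) = $1,285.52 + 26.31% × $3,735.00 = $2,268.20
Long-Term Care Levy: 8.28% × $14,935.00 = $1,236.62
Disability Insurance: 1% × $14,935.00 = $149.35
Total: $2,268.20 + $1,236.62 + $149.35 = $3,654.17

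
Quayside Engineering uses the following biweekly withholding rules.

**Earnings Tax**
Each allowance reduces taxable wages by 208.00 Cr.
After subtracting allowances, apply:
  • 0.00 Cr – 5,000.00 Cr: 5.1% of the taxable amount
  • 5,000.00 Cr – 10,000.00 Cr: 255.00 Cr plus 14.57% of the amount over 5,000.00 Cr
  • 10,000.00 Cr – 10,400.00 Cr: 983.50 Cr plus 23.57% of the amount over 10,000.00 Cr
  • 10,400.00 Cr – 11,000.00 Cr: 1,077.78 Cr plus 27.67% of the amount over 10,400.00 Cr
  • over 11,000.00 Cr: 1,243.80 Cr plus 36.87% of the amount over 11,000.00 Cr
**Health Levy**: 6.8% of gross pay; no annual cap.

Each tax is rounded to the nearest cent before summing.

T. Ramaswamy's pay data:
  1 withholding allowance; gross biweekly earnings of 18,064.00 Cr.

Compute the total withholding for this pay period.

Earnings Tax: taxable = 18,064.00 Cr − 1×208.00 Cr = 17,856.00 Cr
  1,243.80 Cr + 36.87% × (17,856.00 Cr − 11,000.00 Cr) = 1,243.80 Cr + 36.87% × 6,856.00 Cr = 3,771.61 Cr
Health Levy: 6.8% × 18,064.00 Cr = 1,228.35 Cr
Total: 3,771.61 Cr + 1,228.35 Cr = 4,999.96 Cr

4,999.96 Cr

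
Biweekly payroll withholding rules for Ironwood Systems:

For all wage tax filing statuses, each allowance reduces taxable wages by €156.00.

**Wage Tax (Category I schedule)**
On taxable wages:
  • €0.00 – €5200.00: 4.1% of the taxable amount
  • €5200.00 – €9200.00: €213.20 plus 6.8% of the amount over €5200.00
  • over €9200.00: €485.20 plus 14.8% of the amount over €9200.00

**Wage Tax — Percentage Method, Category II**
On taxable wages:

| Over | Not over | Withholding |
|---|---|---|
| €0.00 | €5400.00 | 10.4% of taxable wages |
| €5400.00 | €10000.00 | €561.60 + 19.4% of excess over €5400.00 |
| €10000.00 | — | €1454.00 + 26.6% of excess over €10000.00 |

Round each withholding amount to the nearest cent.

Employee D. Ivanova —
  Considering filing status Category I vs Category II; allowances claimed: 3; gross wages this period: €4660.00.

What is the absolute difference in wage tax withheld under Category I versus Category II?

€264.10

Wage Tax (Category I): taxable = €4660.00 − 3×€156.00 = €4192.00
  4.1% × €4192.00 = €171.87
Wage Tax (Category II): taxable = €4660.00 − 3×€156.00 = €4192.00
  10.4% × €4192.00 = €435.97
Difference: |€171.87 − €435.97| = €264.10 (higher under Category II)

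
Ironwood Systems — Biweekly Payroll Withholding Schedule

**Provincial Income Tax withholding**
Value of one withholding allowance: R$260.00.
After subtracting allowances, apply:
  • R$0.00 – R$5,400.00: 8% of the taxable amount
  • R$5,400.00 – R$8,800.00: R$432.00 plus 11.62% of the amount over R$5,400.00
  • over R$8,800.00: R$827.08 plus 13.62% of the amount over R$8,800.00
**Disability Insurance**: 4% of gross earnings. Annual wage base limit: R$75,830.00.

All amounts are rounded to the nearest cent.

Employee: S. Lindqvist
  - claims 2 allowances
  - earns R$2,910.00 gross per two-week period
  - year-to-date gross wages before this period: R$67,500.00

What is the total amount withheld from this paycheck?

Provincial Income Tax: taxable = R$2,910.00 − 2×R$260.00 = R$2,390.00
  8% × R$2,390.00 = R$191.20
Disability Insurance: 4% × R$2,910.00 = R$116.40
Total: R$191.20 + R$116.40 = R$307.60

R$307.60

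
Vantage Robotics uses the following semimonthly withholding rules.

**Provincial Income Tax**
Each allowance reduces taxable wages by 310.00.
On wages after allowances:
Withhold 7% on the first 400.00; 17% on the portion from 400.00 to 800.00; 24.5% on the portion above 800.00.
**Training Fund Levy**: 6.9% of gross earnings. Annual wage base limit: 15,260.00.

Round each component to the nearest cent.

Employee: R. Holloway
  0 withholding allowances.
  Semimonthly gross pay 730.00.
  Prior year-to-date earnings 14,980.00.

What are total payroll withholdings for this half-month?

103.42

Provincial Income Tax: taxable = 730.00
  28.00 + 17% × (730.00 − 400.00) = 28.00 + 17% × 330.00 = 84.10
Training Fund Levy: cap 15,260.00 − YTD 14,980.00 = 280.00 subject; 6.9% × 280.00 = 19.32
Total: 84.10 + 19.32 = 103.42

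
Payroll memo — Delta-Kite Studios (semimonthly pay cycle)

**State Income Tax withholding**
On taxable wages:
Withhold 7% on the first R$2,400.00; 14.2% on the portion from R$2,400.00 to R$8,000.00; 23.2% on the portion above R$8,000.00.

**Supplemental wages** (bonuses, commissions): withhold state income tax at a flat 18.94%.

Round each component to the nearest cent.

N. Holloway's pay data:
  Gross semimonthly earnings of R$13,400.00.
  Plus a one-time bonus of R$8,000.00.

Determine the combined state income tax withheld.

R$3,731.20

State Income Tax: taxable = R$13,400.00
  R$963.20 + 23.2% × (R$13,400.00 − R$8,000.00) = R$963.20 + 23.2% × R$5,400.00 = R$2,216.00
Supplemental (18.94% flat on bonus): 18.94% × R$8,000.00 = R$1,515.20
Total state income tax: R$2,216.00 + R$1,515.20 = R$3,731.20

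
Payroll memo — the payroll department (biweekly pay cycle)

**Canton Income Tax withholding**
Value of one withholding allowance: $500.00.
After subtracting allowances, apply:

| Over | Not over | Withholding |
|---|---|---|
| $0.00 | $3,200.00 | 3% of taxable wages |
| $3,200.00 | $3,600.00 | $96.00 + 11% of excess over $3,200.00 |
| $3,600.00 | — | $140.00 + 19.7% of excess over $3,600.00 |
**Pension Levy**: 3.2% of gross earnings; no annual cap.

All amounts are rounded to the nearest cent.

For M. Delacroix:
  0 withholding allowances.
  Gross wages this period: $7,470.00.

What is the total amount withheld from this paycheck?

$1,141.43

Canton Income Tax: taxable = $7,470.00
  $140.00 + 19.7% × ($7,470.00 − $3,600.00) = $140.00 + 19.7% × $3,870.00 = $902.39
Pension Levy: 3.2% × $7,470.00 = $239.04
Total: $902.39 + $239.04 = $1,141.43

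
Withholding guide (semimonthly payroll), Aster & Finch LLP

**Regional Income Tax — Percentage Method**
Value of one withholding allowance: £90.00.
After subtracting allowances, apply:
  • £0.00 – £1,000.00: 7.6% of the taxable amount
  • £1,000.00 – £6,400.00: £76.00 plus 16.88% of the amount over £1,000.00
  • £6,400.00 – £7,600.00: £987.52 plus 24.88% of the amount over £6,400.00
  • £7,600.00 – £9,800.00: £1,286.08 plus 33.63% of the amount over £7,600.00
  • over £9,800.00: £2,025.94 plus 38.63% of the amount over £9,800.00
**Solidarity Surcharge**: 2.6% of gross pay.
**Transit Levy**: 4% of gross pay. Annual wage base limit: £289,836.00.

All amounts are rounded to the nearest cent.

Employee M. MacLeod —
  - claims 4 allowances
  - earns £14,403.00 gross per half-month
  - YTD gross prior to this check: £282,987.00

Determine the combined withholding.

Regional Income Tax: taxable = £14,403.00 − 4×£90.00 = £14,043.00
  £2,025.94 + 38.63% × (£14,043.00 − £9,800.00) = £2,025.94 + 38.63% × £4,243.00 = £3,665.01
Solidarity Surcharge: 2.6% × £14,403.00 = £374.48
Transit Levy: cap £289,836.00 − YTD £282,987.00 = £6,849.00 subject; 4% × £6,849.00 = £273.96
Total: £3,665.01 + £374.48 + £273.96 = £4,313.45

£4,313.45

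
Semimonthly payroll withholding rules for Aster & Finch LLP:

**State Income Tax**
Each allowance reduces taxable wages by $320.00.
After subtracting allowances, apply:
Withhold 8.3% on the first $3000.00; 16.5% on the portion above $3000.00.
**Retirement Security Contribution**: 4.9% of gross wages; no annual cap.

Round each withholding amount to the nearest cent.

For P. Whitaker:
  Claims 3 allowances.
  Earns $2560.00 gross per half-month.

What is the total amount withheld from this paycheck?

$258.24

State Income Tax: taxable = $2560.00 − 3×$320.00 = $1600.00
  8.3% × $1600.00 = $132.80
Retirement Security Contribution: 4.9% × $2560.00 = $125.44
Total: $132.80 + $125.44 = $258.24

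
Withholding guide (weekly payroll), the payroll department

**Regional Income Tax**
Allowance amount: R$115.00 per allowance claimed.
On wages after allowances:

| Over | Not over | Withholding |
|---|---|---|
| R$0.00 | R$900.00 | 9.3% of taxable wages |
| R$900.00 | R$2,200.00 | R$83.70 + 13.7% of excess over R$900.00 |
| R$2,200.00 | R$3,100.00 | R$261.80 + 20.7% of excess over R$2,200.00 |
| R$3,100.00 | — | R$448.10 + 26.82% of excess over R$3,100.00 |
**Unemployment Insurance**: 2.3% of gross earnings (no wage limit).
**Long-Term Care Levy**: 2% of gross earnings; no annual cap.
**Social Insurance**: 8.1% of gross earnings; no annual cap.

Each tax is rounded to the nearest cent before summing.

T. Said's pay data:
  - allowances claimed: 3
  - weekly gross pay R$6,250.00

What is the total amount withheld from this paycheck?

R$1,975.40

Regional Income Tax: taxable = R$6,250.00 − 3×R$115.00 = R$5,905.00
  R$448.10 + 26.82% × (R$5,905.00 − R$3,100.00) = R$448.10 + 26.82% × R$2,805.00 = R$1,200.40
Unemployment Insurance: 2.3% × R$6,250.00 = R$143.75
Long-Term Care Levy: 2% × R$6,250.00 = R$125.00
Social Insurance: 8.1% × R$6,250.00 = R$506.25
Total: R$1,200.40 + R$143.75 + R$125.00 + R$506.25 = R$1,975.40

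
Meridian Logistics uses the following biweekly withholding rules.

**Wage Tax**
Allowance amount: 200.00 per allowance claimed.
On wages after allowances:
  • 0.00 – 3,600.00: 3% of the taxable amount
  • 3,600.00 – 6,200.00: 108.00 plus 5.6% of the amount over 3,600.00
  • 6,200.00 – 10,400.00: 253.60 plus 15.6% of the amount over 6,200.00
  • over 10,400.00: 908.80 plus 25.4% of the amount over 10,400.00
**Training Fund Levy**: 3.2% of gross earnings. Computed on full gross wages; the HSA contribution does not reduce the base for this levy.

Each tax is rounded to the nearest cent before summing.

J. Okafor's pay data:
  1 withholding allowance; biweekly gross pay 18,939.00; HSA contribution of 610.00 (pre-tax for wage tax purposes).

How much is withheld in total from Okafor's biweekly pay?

3,478.02

Wage Tax: taxable = 18,939.00 − 610.00 − 1×200.00 = 18,129.00
  908.80 + 25.4% × (18,129.00 − 10,400.00) = 908.80 + 25.4% × 7,729.00 = 2,871.97
Training Fund Levy: 3.2% × 18,939.00 = 606.05
Total: 2,871.97 + 606.05 = 3,478.02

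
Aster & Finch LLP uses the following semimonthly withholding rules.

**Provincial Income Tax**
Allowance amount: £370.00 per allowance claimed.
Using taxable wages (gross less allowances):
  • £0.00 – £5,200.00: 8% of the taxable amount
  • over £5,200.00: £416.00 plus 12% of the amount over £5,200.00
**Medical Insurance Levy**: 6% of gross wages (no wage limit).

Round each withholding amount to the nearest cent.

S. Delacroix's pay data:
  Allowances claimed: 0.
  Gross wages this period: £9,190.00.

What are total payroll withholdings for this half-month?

Provincial Income Tax: taxable = £9,190.00
  £416.00 + 12% × (£9,190.00 − £5,200.00) = £416.00 + 12% × £3,990.00 = £894.80
Medical Insurance Levy: 6% × £9,190.00 = £551.40
Total: £894.80 + £551.40 = £1,446.20

£1,446.20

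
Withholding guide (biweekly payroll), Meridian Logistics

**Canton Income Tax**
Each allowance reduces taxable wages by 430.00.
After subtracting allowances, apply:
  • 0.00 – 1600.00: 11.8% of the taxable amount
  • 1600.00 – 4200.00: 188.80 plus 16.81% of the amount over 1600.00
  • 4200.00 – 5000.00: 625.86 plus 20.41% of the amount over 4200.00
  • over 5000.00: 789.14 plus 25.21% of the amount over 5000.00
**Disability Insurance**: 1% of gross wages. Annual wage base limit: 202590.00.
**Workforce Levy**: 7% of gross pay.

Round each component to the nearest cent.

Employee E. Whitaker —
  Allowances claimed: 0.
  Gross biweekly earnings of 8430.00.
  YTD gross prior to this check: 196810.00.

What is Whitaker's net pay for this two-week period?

6128.26

Canton Income Tax: taxable = 8430.00
  789.14 + 25.21% × (8430.00 − 5000.00) = 789.14 + 25.21% × 3430.00 = 1653.84
Disability Insurance: cap 202590.00 − YTD 196810.00 = 5780.00 subject; 1% × 5780.00 = 57.80
Workforce Levy: 7% × 8430.00 = 590.10
Total withheld: 1653.84 + 57.80 + 590.10 = 2301.74
Net pay: 8430.00 − 2301.74 = 6128.26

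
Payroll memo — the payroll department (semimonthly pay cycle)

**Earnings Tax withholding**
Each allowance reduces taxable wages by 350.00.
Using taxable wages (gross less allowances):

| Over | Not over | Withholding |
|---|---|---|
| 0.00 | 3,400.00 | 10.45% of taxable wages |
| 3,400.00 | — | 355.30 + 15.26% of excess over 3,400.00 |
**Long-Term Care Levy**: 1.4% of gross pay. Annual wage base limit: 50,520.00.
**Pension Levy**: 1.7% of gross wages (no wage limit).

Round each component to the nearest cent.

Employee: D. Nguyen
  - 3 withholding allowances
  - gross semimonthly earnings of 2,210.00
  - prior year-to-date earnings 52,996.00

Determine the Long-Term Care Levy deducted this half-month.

Long-Term Care Levy: YTD 52,996.00 ≥ cap 50,520.00 → 0.00

0.00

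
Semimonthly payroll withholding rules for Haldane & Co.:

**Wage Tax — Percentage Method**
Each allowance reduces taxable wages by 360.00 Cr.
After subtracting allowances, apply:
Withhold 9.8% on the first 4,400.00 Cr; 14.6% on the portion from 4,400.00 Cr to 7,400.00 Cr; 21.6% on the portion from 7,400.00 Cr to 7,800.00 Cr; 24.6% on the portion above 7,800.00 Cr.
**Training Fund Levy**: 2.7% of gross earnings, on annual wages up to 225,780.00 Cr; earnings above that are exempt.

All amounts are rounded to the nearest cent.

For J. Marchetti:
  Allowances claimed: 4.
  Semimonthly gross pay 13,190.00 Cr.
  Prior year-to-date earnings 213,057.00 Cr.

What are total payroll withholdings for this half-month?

Wage Tax: taxable = 13,190.00 Cr − 4×360.00 Cr = 11,750.00 Cr
  955.60 Cr + 24.6% × (11,750.00 Cr − 7,800.00 Cr) = 955.60 Cr + 24.6% × 3,950.00 Cr = 1,927.30 Cr
Training Fund Levy: cap 225,780.00 Cr − YTD 213,057.00 Cr = 12,723.00 Cr subject; 2.7% × 12,723.00 Cr = 343.52 Cr
Total: 1,927.30 Cr + 343.52 Cr = 2,270.82 Cr

2,270.82 Cr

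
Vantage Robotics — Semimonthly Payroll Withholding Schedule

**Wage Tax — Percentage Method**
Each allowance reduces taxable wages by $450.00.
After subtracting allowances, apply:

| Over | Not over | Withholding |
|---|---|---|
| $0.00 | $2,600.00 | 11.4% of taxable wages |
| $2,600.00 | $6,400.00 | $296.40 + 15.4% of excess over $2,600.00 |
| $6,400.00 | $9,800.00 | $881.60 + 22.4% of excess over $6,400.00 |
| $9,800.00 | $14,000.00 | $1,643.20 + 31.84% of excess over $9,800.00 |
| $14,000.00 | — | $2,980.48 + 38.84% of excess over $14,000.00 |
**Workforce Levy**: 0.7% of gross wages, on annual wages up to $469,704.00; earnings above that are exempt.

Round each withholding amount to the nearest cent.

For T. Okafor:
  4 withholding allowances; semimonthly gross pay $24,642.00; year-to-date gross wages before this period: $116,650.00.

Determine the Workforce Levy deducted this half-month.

Workforce Levy: 0.7% × $24,642.00 = $172.49

$172.49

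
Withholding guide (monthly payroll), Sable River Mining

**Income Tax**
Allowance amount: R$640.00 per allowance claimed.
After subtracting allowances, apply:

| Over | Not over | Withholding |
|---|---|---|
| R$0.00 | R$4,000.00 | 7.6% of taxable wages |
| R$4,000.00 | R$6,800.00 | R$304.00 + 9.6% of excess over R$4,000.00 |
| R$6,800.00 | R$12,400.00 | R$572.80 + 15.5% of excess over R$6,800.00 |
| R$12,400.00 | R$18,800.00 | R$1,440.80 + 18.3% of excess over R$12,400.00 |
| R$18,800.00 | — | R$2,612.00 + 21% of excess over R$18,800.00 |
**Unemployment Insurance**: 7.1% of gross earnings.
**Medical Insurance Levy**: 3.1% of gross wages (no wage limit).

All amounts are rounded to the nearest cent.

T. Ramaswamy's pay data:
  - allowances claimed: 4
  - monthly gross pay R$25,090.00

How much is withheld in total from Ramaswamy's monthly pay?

Income Tax: taxable = R$25,090.00 − 4×R$640.00 = R$22,530.00
  R$2,612.00 + 21% × (R$22,530.00 − R$18,800.00) = R$2,612.00 + 21% × R$3,730.00 = R$3,395.30
Unemployment Insurance: 7.1% × R$25,090.00 = R$1,781.39
Medical Insurance Levy: 3.1% × R$25,090.00 = R$777.79
Total: R$3,395.30 + R$1,781.39 + R$777.79 = R$5,954.48

R$5,954.48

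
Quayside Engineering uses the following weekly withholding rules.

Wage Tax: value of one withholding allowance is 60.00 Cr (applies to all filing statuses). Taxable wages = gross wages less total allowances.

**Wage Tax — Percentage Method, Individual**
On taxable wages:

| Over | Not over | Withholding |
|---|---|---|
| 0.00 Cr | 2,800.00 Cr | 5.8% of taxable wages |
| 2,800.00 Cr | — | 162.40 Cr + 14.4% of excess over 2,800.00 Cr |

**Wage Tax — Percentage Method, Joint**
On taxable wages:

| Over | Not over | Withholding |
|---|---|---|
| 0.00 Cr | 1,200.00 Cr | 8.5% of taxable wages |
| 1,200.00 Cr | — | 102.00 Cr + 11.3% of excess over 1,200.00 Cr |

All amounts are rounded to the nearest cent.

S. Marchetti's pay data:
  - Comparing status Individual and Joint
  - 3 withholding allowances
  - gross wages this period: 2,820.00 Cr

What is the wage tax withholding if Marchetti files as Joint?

264.72 Cr

Wage Tax (Joint): taxable = 2,820.00 Cr − 3×60.00 Cr = 2,640.00 Cr
  102.00 Cr + 11.3% × (2,640.00 Cr − 1,200.00 Cr) = 102.00 Cr + 11.3% × 1,440.00 Cr = 264.72 Cr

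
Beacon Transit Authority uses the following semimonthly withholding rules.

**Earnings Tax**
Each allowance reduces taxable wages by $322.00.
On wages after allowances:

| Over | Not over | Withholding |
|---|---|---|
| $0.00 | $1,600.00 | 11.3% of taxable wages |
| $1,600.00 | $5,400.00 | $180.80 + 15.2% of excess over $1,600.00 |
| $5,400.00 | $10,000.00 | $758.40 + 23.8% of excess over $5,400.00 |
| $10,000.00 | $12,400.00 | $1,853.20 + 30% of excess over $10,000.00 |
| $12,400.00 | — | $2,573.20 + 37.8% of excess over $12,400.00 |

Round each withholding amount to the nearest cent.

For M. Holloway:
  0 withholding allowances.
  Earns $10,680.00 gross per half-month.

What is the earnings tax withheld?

Earnings Tax: taxable = $10,680.00
  $1,853.20 + 30% × ($10,680.00 − $10,000.00) = $1,853.20 + 30% × $680.00 = $2,057.20

$2,057.20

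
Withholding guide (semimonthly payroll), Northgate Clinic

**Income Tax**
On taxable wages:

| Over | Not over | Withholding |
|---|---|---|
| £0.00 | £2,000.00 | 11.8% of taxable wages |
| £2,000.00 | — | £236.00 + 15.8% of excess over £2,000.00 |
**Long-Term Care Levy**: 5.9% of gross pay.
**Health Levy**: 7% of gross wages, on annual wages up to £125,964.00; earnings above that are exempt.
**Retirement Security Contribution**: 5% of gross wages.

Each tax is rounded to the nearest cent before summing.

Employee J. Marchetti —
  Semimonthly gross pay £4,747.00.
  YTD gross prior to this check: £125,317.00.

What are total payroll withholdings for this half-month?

£1,232.74

Income Tax: taxable = £4,747.00
  £236.00 + 15.8% × (£4,747.00 − £2,000.00) = £236.00 + 15.8% × £2,747.00 = £670.03
Long-Term Care Levy: 5.9% × £4,747.00 = £280.07
Health Levy: cap £125,964.00 − YTD £125,317.00 = £647.00 subject; 7% × £647.00 = £45.29
Retirement Security Contribution: 5% × £4,747.00 = £237.35
Total: £670.03 + £280.07 + £45.29 + £237.35 = £1,232.74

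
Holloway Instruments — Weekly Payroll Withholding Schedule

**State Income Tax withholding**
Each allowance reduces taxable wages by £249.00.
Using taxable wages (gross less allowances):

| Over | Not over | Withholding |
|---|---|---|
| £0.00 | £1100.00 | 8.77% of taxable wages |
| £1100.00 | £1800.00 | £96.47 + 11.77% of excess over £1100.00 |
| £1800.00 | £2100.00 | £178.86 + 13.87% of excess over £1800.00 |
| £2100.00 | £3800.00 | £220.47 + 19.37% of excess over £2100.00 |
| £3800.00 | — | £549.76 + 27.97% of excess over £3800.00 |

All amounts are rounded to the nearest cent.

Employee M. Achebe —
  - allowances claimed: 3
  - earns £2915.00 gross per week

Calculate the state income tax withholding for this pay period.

£233.64

State Income Tax: taxable = £2915.00 − 3×£249.00 = £2168.00
  £220.47 + 19.37% × (£2168.00 − £2100.00) = £220.47 + 19.37% × £68.00 = £233.64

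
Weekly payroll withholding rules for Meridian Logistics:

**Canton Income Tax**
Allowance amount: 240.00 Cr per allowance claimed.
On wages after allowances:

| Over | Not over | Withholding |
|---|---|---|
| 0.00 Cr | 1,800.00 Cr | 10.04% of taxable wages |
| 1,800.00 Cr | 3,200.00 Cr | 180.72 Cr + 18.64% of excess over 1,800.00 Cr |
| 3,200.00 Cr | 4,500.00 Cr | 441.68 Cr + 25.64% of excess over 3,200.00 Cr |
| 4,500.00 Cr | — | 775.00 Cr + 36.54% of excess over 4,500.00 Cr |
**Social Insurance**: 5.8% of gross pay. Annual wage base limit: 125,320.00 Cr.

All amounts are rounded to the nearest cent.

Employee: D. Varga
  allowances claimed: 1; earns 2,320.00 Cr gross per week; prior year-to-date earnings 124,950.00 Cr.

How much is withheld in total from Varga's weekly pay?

Canton Income Tax: taxable = 2,320.00 Cr − 1×240.00 Cr = 2,080.00 Cr
  180.72 Cr + 18.64% × (2,080.00 Cr − 1,800.00 Cr) = 180.72 Cr + 18.64% × 280.00 Cr = 232.91 Cr
Social Insurance: cap 125,320.00 Cr − YTD 124,950.00 Cr = 370.00 Cr subject; 5.8% × 370.00 Cr = 21.46 Cr
Total: 232.91 Cr + 21.46 Cr = 254.37 Cr

254.37 Cr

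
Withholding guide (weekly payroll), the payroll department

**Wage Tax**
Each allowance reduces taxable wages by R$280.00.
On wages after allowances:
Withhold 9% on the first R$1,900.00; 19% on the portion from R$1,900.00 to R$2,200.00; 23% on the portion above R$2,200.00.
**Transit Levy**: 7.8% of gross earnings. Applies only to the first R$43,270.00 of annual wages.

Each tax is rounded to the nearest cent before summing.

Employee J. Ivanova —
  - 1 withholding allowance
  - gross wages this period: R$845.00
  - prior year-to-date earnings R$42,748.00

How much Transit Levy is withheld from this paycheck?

R$40.72

Transit Levy: cap R$43,270.00 − YTD R$42,748.00 = R$522.00 subject; 7.8% × R$522.00 = R$40.72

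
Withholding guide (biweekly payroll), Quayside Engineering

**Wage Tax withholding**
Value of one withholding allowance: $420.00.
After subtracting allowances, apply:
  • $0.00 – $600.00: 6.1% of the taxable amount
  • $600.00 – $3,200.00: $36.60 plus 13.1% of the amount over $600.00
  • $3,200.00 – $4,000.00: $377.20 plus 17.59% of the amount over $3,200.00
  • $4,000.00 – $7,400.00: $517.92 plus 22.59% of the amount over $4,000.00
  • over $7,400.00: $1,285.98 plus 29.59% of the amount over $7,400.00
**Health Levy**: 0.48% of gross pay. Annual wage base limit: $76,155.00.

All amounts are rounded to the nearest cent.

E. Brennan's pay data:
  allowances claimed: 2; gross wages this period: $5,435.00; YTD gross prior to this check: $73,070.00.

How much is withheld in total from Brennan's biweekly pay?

$667.14

Wage Tax: taxable = $5,435.00 − 2×$420.00 = $4,595.00
  $517.92 + 22.59% × ($4,595.00 − $4,000.00) = $517.92 + 22.59% × $595.00 = $652.33
Health Levy: cap $76,155.00 − YTD $73,070.00 = $3,085.00 subject; 0.48% × $3,085.00 = $14.81
Total: $652.33 + $14.81 = $667.14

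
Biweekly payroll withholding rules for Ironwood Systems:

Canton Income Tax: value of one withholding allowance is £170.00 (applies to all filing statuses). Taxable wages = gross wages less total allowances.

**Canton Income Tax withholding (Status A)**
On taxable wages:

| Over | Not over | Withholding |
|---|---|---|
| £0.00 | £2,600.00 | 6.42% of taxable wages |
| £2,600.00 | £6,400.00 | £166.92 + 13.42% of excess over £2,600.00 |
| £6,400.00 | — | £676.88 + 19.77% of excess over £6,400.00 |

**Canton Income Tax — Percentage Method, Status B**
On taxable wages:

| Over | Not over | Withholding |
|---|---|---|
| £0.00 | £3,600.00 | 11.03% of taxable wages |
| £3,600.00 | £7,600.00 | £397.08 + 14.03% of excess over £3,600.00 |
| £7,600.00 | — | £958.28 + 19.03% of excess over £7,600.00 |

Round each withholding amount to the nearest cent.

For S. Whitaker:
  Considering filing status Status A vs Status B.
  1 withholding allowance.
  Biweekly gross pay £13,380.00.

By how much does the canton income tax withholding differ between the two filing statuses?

£2.64

Canton Income Tax (Status A): taxable = £13,380.00 − 1×£170.00 = £13,210.00
  £676.88 + 19.77% × (£13,210.00 − £6,400.00) = £676.88 + 19.77% × £6,810.00 = £2,023.22
Canton Income Tax (Status B): taxable = £13,380.00 − 1×£170.00 = £13,210.00
  £958.28 + 19.03% × (£13,210.00 − £7,600.00) = £958.28 + 19.03% × £5,610.00 = £2,025.86
Difference: |£2,023.22 − £2,025.86| = £2.64 (higher under Status B)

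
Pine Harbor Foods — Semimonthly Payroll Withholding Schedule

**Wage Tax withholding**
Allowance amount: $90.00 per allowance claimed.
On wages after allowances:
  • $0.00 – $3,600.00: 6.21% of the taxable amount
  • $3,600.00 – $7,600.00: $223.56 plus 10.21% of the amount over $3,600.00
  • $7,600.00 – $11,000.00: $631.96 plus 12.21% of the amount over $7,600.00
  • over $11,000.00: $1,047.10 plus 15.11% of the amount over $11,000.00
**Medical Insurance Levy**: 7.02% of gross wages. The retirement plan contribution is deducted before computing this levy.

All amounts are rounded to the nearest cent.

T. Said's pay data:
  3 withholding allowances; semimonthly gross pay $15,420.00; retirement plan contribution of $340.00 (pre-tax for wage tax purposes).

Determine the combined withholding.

Wage Tax: taxable = $15,420.00 − $340.00 − 3×$90.00 = $14,810.00
  $1,047.10 + 15.11% × ($14,810.00 − $11,000.00) = $1,047.10 + 15.11% × $3,810.00 = $1,622.79
Medical Insurance Levy: 7.02% × $15,080.00 = $1,058.62
Total: $1,622.79 + $1,058.62 = $2,681.41

$2,681.41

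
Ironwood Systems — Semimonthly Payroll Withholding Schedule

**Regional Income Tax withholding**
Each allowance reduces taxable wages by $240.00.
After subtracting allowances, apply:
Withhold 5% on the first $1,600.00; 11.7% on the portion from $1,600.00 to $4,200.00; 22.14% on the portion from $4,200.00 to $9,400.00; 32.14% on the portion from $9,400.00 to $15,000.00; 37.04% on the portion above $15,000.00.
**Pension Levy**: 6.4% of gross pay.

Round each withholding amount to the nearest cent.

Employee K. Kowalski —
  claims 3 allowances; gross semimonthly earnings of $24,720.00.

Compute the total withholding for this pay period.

Regional Income Tax: taxable = $24,720.00 − 3×$240.00 = $24,000.00
  $3,335.32 + 37.04% × ($24,000.00 − $15,000.00) = $3,335.32 + 37.04% × $9,000.00 = $6,668.92
Pension Levy: 6.4% × $24,720.00 = $1,582.08
Total: $6,668.92 + $1,582.08 = $8,251.00

$8,251.00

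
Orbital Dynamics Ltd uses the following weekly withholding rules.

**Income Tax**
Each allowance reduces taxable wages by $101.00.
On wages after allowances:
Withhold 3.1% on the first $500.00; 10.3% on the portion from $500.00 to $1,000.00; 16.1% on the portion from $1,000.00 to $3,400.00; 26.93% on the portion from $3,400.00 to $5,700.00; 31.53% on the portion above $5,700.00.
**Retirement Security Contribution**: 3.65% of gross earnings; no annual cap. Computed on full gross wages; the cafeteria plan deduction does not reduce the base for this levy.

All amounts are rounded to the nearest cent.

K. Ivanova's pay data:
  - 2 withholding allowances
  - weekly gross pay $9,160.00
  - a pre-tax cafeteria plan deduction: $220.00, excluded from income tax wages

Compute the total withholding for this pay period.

Income Tax: taxable = $9,160.00 − $220.00 − 2×$101.00 = $8,738.00
  $1,072.79 + 31.53% × ($8,738.00 − $5,700.00) = $1,072.79 + 31.53% × $3,038.00 = $2,030.67
Retirement Security Contribution: 3.65% × $9,160.00 = $334.34
Total: $2,030.67 + $334.34 = $2,365.01

$2,365.01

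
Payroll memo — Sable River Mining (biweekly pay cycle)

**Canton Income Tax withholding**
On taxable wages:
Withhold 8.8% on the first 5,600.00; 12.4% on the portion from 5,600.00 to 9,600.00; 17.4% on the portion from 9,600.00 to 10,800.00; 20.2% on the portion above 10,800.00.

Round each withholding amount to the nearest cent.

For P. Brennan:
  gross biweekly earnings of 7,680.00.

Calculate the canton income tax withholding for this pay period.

750.72

Canton Income Tax: taxable = 7,680.00
  492.80 + 12.4% × (7,680.00 − 5,600.00) = 492.80 + 12.4% × 2,080.00 = 750.72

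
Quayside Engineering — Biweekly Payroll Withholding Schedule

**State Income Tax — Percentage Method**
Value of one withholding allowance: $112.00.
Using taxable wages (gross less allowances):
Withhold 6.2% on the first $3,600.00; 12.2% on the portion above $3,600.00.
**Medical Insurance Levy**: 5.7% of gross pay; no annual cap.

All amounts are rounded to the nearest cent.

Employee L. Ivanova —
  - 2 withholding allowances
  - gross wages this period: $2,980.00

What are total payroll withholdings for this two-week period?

$340.73

State Income Tax: taxable = $2,980.00 − 2×$112.00 = $2,756.00
  6.2% × $2,756.00 = $170.87
Medical Insurance Levy: 5.7% × $2,980.00 = $169.86
Total: $170.87 + $169.86 = $340.73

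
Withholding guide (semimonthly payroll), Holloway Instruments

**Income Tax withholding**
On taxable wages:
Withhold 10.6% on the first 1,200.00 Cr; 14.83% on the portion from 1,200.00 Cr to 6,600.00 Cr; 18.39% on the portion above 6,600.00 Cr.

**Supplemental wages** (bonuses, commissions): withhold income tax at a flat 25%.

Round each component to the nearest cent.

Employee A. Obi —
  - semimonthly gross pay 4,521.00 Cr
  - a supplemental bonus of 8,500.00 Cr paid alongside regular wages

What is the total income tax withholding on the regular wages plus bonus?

Income Tax: taxable = 4,521.00 Cr
  127.20 Cr + 14.83% × (4,521.00 Cr − 1,200.00 Cr) = 127.20 Cr + 14.83% × 3,321.00 Cr = 619.70 Cr
Supplemental (25% flat on bonus): 25% × 8,500.00 Cr = 2,125.00 Cr
Total income tax: 619.70 Cr + 2,125.00 Cr = 2,744.70 Cr

2,744.70 Cr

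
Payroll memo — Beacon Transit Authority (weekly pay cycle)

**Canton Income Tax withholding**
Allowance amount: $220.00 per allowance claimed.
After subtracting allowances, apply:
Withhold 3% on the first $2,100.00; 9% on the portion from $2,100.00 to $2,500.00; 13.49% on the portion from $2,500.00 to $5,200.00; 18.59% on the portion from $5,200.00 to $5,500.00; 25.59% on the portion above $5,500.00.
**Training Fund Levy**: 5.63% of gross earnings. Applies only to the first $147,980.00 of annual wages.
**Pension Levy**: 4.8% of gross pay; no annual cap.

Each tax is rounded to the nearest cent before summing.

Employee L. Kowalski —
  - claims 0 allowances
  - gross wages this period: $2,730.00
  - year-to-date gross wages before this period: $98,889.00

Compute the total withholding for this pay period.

Canton Income Tax: taxable = $2,730.00
  $99.00 + 13.49% × ($2,730.00 − $2,500.00) = $99.00 + 13.49% × $230.00 = $130.03
Training Fund Levy: 5.63% × $2,730.00 = $153.70
Pension Levy: 4.8% × $2,730.00 = $131.04
Total: $130.03 + $153.70 + $131.04 = $414.77

$414.77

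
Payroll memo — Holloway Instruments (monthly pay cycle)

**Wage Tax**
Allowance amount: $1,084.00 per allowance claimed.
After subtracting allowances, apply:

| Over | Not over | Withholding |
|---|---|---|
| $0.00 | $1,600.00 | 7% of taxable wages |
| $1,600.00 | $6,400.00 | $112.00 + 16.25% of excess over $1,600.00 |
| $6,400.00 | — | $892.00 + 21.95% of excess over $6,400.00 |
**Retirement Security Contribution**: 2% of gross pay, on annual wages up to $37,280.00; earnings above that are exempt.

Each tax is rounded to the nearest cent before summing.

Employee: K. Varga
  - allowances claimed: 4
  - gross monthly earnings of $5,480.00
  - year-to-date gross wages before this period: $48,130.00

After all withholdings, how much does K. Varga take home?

Wage Tax: taxable = $5,480.00 − 4×$1,084.00 = $1,144.00
  7% × $1,144.00 = $80.08
Retirement Security Contribution: YTD $48,130.00 ≥ cap $37,280.00 → $0.00
Total withheld: $80.08 + $0.00 = $80.08
Net pay: $5,480.00 − $80.08 = $5,399.92

$5,399.92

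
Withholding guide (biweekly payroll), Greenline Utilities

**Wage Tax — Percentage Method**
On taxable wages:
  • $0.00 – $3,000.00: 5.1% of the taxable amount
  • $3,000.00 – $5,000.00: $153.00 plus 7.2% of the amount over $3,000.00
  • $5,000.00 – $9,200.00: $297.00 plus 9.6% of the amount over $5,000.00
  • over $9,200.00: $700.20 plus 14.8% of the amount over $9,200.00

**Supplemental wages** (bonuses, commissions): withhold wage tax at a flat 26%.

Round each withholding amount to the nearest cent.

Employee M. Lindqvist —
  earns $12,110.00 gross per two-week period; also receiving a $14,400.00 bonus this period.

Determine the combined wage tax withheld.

Wage Tax: taxable = $12,110.00
  $700.20 + 14.8% × ($12,110.00 − $9,200.00) = $700.20 + 14.8% × $2,910.00 = $1,130.88
Supplemental (26% flat on bonus): 26% × $14,400.00 = $3,744.00
Total wage tax: $1,130.88 + $3,744.00 = $4,874.88

$4,874.88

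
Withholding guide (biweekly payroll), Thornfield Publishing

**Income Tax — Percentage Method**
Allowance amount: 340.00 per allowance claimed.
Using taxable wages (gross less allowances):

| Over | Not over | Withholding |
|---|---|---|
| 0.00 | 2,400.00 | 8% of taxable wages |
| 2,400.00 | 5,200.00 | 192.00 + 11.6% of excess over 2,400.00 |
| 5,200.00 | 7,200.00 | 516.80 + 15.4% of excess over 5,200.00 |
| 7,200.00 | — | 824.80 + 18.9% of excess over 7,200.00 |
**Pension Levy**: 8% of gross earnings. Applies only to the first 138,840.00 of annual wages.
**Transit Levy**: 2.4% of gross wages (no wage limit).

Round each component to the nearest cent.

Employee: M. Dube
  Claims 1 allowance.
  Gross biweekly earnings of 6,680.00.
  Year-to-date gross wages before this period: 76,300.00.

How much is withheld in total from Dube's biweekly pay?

1,387.08

Income Tax: taxable = 6,680.00 − 1×340.00 = 6,340.00
  516.80 + 15.4% × (6,340.00 − 5,200.00) = 516.80 + 15.4% × 1,140.00 = 692.36
Pension Levy: 8% × 6,680.00 = 534.40
Transit Levy: 2.4% × 6,680.00 = 160.32
Total: 692.36 + 534.40 + 160.32 = 1,387.08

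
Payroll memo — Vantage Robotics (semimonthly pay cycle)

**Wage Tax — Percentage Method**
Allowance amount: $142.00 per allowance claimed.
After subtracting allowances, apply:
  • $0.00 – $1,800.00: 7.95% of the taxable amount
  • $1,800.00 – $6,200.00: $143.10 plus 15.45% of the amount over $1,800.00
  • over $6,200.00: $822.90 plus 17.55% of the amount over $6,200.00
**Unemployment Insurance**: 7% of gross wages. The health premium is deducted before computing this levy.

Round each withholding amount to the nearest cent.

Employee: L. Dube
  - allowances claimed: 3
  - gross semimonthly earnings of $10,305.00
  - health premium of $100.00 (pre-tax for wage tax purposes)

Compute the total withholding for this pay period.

Wage Tax: taxable = $10,305.00 − $100.00 − 3×$142.00 = $9,779.00
  $822.90 + 17.55% × ($9,779.00 − $6,200.00) = $822.90 + 17.55% × $3,579.00 = $1,451.01
Unemployment Insurance: 7% × $10,205.00 = $714.35
Total: $1,451.01 + $714.35 = $2,165.36

$2,165.36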